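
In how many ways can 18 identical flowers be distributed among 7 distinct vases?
C(18+7-1, 7-1) = C(24, 6) = 134596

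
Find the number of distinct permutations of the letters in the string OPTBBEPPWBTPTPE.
15! / (1! × 3! × 2! × 5! × 1! × 3!) = 151351200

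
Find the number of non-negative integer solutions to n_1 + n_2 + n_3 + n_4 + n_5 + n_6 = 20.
C(20+6-1, 6-1) = C(25, 5) = 53130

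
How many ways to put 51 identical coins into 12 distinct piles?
C(51+12-1, 12-1) = C(62, 11) = 508271323092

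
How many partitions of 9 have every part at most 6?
Let r_j(i) = number of partitions of i into parts ≤ j, for i = 0..9. r_1(i) = 1 for all i; r_j(i) = r_{j-1}(i) + r_j(i-j). Rows j = 2..6: ≤2: 1 1 2 2 3 3 4 4 5 5; ≤3: 1 1 2 3 4 5 7 8 10 12; ≤4: 1 1 2 3 5 6 9 11 15 18; ≤5: 1 1 2 3 5 7 10 13 18 23; ≤6: 1 1 2 3 5 7 11 14 20 26. r_6(9) = 26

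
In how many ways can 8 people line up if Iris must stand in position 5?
Fix one position: (8-1)! = 5040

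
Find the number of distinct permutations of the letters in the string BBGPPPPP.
8! / (1! × 2! × 5!) = 168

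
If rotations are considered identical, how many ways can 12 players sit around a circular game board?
Circular: fix one position, arrange the rest. (12-1)! = 39916800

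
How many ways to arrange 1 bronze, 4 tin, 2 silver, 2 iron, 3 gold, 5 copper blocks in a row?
17! / (1! × 4! × 2! × 2! × 3! × 5!) = 5145940800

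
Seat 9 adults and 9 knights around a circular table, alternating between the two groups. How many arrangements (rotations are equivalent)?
Fix one of the adults: (9-1)! ways for the remaining adults, × 9! ways for the knights = 40320 × 362880 = 14631321600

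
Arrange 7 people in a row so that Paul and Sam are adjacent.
Treat as block: (7-1)! × 2! = 720 × 2 = 1440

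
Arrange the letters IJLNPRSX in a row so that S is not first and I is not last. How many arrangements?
By inclusion-exclusion: 8! - 2×(8-1)! + (8-2)! = 40320 - 10080 + 720 = 30960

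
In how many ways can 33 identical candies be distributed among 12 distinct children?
C(33+12-1, 12-1) = C(44, 11) = 7669339132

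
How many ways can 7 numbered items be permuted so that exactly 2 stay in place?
Choose the 2 fixed points C(7,2) = 21, derange the rest: !5 = Σ_{j=0}^{5} (-1)^j·5!/j! = 120 - 120 + 60 - 20 + 5 - 1 = 44. Product = 21 × 44 = 924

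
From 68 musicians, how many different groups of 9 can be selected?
C(68,9) = 68!/(9!×59!) = 49280065120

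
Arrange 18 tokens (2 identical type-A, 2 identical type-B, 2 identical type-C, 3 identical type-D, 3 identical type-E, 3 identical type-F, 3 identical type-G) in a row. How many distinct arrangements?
18! / (2! × 2! × 2! × 3! × 3! × 3! × 3!) = 617512896000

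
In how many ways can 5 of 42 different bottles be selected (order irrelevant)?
C(42,5) = 42!/(5!×37!) = 850668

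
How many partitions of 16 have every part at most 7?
Let r_j(i) = number of partitions of i into parts ≤ j, for i = 0..16. r_1(i) = 1 for all i; r_j(i) = r_{j-1}(i) + r_j(i-j). Rows j = 2..7: ≤2: 1 1 2 2 3 3 4 4 5 5 6 6 7 7 8 8 9; ≤3: 1 1 2 3 4 5 7 8 10 12 14 16 19 21 24 27 30; ≤4: 1 1 2 3 5 6 9 11 15 18 23 27 34 39 47 54 64; ≤5: 1 1 2 3 5 7 10 13 18 23 30 37 47 57 70 84 101; ≤6: 1 1 2 3 5 7 11 14 20 26 35 44 58 71 90 110 136; ≤7: 1 1 2 3 5 7 11 15 21 28 38 49 65 82 105 131 164. r_7(16) = 164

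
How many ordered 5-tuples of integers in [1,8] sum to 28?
Coefficient of x^28 in (x + x² + ... + x^8)^5. By inclusion-exclusion on dice exceeding 8: Σ_j (-1)^j C(5,j)·C(28-1-8j, 4) = C(5,0)·C(27,4) - C(5,1)·C(19,4) + C(5,2)·C(11,4) = 1·17550 - 5·3876 + 10·330 = 1470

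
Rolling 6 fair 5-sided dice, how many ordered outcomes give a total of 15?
Coefficient of x^15 in (x + x² + ... + x^5)^6. By inclusion-exclusion on dice exceeding 5: Σ_j (-1)^j C(6,j)·C(15-1-5j, 5) = C(6,0)·C(14,5) - C(6,1)·C(9,5) = 1·2002 - 6·126 = 1246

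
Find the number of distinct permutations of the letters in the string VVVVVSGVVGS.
11! / (2! × 2! × 7!) = 1980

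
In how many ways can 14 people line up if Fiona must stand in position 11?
Fix one position: (14-1)! = 6227020800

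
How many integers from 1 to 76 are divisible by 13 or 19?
⌊76/13⌋ + ⌊76/19⌋ - ⌊76/247⌋ = 5 + 4 - 0 = 9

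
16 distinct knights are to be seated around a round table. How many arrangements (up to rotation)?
Circular: fix one position, arrange the rest. (16-1)! = 1307674368000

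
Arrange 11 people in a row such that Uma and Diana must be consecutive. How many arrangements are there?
Treat the 2 as one block: (11-2+1)! × 2! = 3628800 × 2 = 7257600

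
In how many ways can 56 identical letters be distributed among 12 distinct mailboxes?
C(56+12-1, 12-1) = C(67, 11) = 1285063345176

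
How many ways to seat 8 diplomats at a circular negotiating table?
Circular: fix one position, arrange the rest. (8-1)! = 5040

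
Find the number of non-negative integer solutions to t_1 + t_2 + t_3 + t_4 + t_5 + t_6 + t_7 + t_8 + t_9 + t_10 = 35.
C(35+10-1, 10-1) = C(44, 9) = 708930508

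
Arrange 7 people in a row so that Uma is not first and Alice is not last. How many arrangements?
By inclusion-exclusion: 7! - 2×(7-1)! + (7-2)! = 5040 - 1440 + 120 = 3720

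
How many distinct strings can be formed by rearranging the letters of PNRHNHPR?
8! / (2! × 2! × 2! × 2!) = 2520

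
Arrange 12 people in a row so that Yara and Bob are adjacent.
Treat as block: (12-1)! × 2! = 39916800 × 2 = 79833600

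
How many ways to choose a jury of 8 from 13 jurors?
C(13,8) = 13!/(8!×5!) = 1287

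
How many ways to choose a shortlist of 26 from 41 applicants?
C(41,26) = 41!/(26!×15!) = 63432274896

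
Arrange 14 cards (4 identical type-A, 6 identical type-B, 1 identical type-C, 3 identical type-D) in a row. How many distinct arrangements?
14! / (4! × 6! × 1! × 3!) = 840840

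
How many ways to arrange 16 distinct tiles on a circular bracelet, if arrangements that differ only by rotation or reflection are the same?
(16-1)!/2 = 1307674368000/2 = 653837184000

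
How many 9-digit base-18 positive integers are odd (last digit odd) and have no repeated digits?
Last∈{1,3,5,7,9,11,13,15,17}. Last=0: 0. Last nonzero: 9×16×P(16,7) = 8302694400. Total = 8302694400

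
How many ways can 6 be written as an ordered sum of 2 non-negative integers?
C(6+2-1, 2-1) = C(7, 1) = 7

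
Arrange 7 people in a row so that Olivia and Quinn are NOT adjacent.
Total - adjacent = 7! - (7-1)!×2 = 5040 - 1440 = 3600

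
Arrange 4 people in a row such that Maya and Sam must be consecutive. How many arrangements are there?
Treat the 2 as one block: (4-2+1)! × 2! = 6 × 2 = 12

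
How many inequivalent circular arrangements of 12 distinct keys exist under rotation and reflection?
(12-1)!/2 = 39916800/2 = 19958400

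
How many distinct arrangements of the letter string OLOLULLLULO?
11! / (2! × 6! × 3!) = 4620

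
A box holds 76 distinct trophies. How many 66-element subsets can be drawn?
C(76,66) = 76!/(66!×10!) = 954526728530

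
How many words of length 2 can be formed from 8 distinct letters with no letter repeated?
P(8,2) = 8!/(8-2)! = 56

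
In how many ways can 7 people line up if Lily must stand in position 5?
Fix one position: (7-1)! = 720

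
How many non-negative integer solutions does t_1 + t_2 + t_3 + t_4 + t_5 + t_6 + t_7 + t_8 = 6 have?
C(6+8-1, 8-1) = C(13, 7) = 1716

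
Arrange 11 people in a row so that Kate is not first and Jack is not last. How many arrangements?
By inclusion-exclusion: 11! - 2×(11-1)! + (11-2)! = 39916800 - 7257600 + 362880 = 33022080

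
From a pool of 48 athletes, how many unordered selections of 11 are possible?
C(48,11) = 48!/(11!×37!) = 22595200368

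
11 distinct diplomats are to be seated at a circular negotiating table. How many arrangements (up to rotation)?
Circular: fix one position, arrange the rest. (11-1)! = 3628800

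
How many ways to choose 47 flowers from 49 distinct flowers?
C(49,47) = 49!/(47!×2!) = 1176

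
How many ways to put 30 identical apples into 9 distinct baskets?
C(30+9-1, 9-1) = C(38, 8) = 48903492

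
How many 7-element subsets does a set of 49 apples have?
C(49,7) = 49!/(7!×42!) = 85900584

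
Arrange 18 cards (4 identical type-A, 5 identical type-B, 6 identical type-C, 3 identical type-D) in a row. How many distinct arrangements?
18! / (4! × 5! × 6! × 3!) = 514594080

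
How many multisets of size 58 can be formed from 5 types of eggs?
C(58+5-1, 5-1) = C(62, 4) = 557845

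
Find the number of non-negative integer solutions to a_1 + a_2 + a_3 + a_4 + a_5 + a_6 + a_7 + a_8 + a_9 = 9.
C(9+9-1, 9-1) = C(17, 8) = 24310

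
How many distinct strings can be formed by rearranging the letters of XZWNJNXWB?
9! / (2! × 1! × 2! × 1! × 1! × 2!) = 45360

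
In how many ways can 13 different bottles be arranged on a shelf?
13! = 6227020800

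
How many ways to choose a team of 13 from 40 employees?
C(40,13) = 40!/(13!×27!) = 12033222880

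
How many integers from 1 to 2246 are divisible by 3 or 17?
⌊2246/3⌋ + ⌊2246/17⌋ - ⌊2246/51⌋ = 748 + 132 - 44 = 836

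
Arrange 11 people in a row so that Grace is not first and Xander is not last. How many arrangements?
By inclusion-exclusion: 11! - 2×(11-1)! + (11-2)! = 39916800 - 7257600 + 362880 = 33022080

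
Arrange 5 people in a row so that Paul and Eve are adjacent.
Treat as block: (5-1)! × 2! = 24 × 2 = 48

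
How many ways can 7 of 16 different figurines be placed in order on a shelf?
P(16,7) = 16!/(16-7)! = 57657600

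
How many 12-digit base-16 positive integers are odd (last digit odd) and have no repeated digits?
Last∈{1,3,5,7,9,11,13,15}. Last=0: 0. Last nonzero: 8×14×P(14,10) = 406832025600. Total = 406832025600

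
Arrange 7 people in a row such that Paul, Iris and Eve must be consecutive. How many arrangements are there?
Treat the 3 as one block: (7-3+1)! × 3! = 120 × 6 = 720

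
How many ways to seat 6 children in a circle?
Circular: fix one position, arrange the rest. (6-1)! = 120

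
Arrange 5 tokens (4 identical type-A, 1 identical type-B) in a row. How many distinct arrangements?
5! / (4! × 1!) = 5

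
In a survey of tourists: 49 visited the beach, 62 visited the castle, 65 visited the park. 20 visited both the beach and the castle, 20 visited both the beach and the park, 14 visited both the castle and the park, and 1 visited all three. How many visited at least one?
|A∪B∪C| = 49+62+65-20-20-14+1 = 123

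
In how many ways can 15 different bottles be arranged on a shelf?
15! = 1307674368000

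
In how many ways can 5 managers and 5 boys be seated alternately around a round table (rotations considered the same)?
Fix one of the managers: (5-1)! ways for the remaining managers, × 5! ways for the boys = 24 × 120 = 2880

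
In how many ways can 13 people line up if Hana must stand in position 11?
Fix one position: (13-1)! = 479001600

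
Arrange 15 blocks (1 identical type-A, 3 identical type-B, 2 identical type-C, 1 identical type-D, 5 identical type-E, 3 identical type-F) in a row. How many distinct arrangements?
15! / (1! × 3! × 2! × 1! × 5! × 3!) = 151351200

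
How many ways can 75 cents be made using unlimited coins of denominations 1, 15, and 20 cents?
Coefficient of x^75 in 1/(1-x^1) · 1/(1-x^15) · 1/(1-x^20). Case on j = number of 20-cent coins (j = 0..3); remainder r = 75 - 20j is made from {1,15} in ⌊r/15⌋+1 ways. r = 75, 55, 35, 15 → 6 + 4 + 3 + 2 = 15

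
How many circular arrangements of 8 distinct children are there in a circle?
Circular: fix one position, arrange the rest. (8-1)! = 5040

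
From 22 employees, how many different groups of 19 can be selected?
C(22,19) = 22!/(19!×3!) = 1540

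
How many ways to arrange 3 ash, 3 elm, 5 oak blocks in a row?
11! / (3! × 3! × 5!) = 9240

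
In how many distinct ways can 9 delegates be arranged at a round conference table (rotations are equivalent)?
Circular: fix one position, arrange the rest. (9-1)! = 40320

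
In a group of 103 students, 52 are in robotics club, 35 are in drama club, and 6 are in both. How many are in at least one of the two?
|A∪B| = |A| + |B| - |A∩B| = 52 + 35 - 6 = 81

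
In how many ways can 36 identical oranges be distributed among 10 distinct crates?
C(36+10-1, 10-1) = C(45, 9) = 886163135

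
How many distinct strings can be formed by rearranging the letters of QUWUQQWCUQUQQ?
13! / (6! × 1! × 4! × 2!) = 180180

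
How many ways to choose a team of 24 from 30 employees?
C(30,24) = 30!/(24!×6!) = 593775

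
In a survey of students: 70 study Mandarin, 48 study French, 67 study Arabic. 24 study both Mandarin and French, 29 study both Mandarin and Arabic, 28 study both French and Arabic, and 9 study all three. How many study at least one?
|A∪B∪C| = 70+48+67-24-29-28+9 = 113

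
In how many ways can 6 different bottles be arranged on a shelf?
6! = 720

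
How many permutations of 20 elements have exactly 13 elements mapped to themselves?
Choose the 13 fixed points C(20,13) = 77520, derange the rest: !7 = Σ_{j=0}^{7} (-1)^j·7!/j! = 5040 - 5040 + 2520 - 840 + 210 - 42 + 7 - 1 = 1854. Product = 77520 × 1854 = 143722080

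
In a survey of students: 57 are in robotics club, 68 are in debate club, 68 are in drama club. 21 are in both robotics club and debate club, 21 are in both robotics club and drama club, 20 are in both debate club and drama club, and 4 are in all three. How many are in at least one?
|A∪B∪C| = 57+68+68-21-21-20+4 = 135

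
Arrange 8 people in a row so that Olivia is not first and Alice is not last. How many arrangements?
By inclusion-exclusion: 8! - 2×(8-1)! + (8-2)! = 40320 - 10080 + 720 = 30960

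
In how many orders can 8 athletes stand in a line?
8! = 40320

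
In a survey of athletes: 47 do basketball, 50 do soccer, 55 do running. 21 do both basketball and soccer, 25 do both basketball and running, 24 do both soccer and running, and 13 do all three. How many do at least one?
|A∪B∪C| = 47+50+55-21-25-24+13 = 95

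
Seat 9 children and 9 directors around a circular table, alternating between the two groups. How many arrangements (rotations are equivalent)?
Fix one of the children: (9-1)! ways for the remaining children, × 9! ways for the directors = 40320 × 362880 = 14631321600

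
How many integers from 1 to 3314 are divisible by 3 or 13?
⌊3314/3⌋ + ⌊3314/13⌋ - ⌊3314/39⌋ = 1104 + 254 - 84 = 1274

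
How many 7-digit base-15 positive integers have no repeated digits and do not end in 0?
Last digit: 14 nonzero choices. First digit: 13 (nonzero, ≠last). Middle 5: P(13,5) = 154440. Total = 28108080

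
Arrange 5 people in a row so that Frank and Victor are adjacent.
Treat as block: (5-1)! × 2! = 24 × 2 = 48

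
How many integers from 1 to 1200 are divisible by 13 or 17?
⌊1200/13⌋ + ⌊1200/17⌋ - ⌊1200/221⌋ = 92 + 70 - 5 = 157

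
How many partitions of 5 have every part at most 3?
Let r_j(i) = number of partitions of i into parts ≤ j, for i = 0..5. r_1(i) = 1 for all i; r_j(i) = r_{j-1}(i) + r_j(i-j). Rows j = 2..3: ≤2: 1 1 2 2 3 3; ≤3: 1 1 2 3 4 5. r_3(5) = 5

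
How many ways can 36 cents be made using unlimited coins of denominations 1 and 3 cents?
Coefficient of x^36 in 1/(1-x^1) · 1/(1-x^3). Use j coins of 3 for j = 0..⌊36/3⌋ = 12, the rest in 1s: 12 + 1 = 13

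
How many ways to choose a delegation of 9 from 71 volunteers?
C(71,9) = 71!/(9!×62!) = 74473879480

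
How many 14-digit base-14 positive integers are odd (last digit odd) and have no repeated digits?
Last∈{1,3,5,7,9,11,13}. Last=0: 0. Last nonzero: 7×12×P(12,12) = 40236134400. Total = 40236134400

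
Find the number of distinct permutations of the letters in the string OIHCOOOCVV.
10! / (1! × 1! × 2! × 4! × 2!) = 37800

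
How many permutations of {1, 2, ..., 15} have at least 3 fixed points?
Exactly j fixed points: C(15,j)·!(15-j); sum over j ≥ 3 (derangement numbers via !m = (m-1)·(!(m-1) + !(m-2)): !0..!12 = 1, 0, 1, 2, 9, 44, 265, 1854, 14833, 133496, 1334961, 14684570, 176214841). Σ_{j=3}^{15} C(15,j)·!(15-j) = C(15,3)·!12 + C(15,4)·!11 + C(15,5)·!10 + C(15,6)·!9 + C(15,7)·!8 + C(15,8)·!7 + C(15,9)·!6 + C(15,10)·!5 + C(15,11)·!4 + C(15,12)·!3 + C(15,13)·!2 + C(15,14)·!1 + C(15,15)·!0 = 455·176214841 + 1365·14684570 + 3003·1334961 + 5005·133496 + 6435·14833 + 6435·1854 + 5005·265 + 3003·44 + 1365·9 + 455·2 + 105·1 + 15·0 + 1·1 = 105008078671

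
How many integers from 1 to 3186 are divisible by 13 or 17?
⌊3186/13⌋ + ⌊3186/17⌋ - ⌊3186/221⌋ = 245 + 187 - 14 = 418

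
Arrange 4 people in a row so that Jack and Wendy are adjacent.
Treat as block: (4-1)! × 2! = 6 × 2 = 12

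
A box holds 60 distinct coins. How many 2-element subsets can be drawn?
C(60,2) = 60!/(2!×58!) = 1770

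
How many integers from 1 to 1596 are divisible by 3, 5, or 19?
⌊1596/3⌋+⌊1596/5⌋+⌊1596/19⌋ - ⌊1596/15⌋-⌊1596/57⌋-⌊1596/95⌋ + ⌊1596/285⌋ = 532+319+84 - 106-28-16 + 5 = 790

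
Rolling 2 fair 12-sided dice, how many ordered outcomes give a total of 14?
Coefficient of x^14 in (x + x² + ... + x^12)^2. By inclusion-exclusion on dice exceeding 12: Σ_j (-1)^j C(2,j)·C(14-1-12j, 1) = C(2,0)·C(13,1) - C(2,1)·C(1,1) = 1·13 - 2·1 = 11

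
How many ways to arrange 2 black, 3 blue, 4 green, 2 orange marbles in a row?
11! / (2! × 3! × 4! × 2!) = 69300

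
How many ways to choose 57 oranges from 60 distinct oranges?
C(60,57) = 60!/(57!×3!) = 34220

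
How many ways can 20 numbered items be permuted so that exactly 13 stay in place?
Choose the 13 fixed points C(20,13) = 77520, derange the rest: !7 = Σ_{j=0}^{7} (-1)^j·7!/j! = 5040 - 5040 + 2520 - 840 + 210 - 42 + 7 - 1 = 1854. Product = 77520 × 1854 = 143722080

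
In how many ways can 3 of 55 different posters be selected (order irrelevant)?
C(55,3) = 55!/(3!×52!) = 26235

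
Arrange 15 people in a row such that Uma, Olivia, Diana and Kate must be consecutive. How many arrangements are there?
Treat the 4 as one block: (15-4+1)! × 4! = 479001600 × 24 = 11496038400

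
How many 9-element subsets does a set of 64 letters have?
C(64,9) = 64!/(9!×55!) = 27540584512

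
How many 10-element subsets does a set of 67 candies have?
C(67,10) = 67!/(10!×57!) = 247994680648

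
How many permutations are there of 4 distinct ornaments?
4! = 24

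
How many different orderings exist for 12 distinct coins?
12! = 479001600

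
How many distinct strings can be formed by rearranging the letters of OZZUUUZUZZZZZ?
13! / (1! × 4! × 8!) = 6435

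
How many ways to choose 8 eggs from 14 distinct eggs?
C(14,8) = 14!/(8!×6!) = 3003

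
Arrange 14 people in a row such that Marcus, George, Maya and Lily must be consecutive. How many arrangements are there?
Treat the 4 as one block: (14-4+1)! × 4! = 39916800 × 24 = 958003200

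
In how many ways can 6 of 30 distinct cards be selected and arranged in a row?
P(30,6) = 30!/(30-6)! = 427518000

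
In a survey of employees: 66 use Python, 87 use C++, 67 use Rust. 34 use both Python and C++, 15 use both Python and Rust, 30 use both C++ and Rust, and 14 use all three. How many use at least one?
|A∪B∪C| = 66+87+67-34-15-30+14 = 155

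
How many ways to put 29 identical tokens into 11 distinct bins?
C(29+11-1, 11-1) = C(39, 10) = 635745396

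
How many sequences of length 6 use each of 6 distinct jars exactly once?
6! = 720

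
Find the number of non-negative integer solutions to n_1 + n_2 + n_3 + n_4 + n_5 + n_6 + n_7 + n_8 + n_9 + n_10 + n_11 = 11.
C(11+11-1, 11-1) = C(21, 10) = 352716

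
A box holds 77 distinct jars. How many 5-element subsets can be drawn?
C(77,5) = 77!/(5!×72!) = 19757815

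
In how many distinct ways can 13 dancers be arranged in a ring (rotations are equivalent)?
Circular: fix one position, arrange the rest. (13-1)! = 479001600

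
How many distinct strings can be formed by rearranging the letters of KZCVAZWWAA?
10! / (2! × 1! × 1! × 1! × 2! × 3!) = 151200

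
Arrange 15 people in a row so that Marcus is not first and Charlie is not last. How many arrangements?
By inclusion-exclusion: 15! - 2×(15-1)! + (15-2)! = 1307674368000 - 174356582400 + 6227020800 = 1139544806400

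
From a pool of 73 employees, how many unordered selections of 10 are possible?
C(73,10) = 73!/(10!×63!) = 621324937376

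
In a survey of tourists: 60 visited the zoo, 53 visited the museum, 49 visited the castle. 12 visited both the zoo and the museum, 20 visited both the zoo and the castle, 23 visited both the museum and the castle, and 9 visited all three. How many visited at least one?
|A∪B∪C| = 60+53+49-12-20-23+9 = 116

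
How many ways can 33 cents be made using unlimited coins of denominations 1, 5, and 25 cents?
Coefficient of x^33 in 1/(1-x^1) · 1/(1-x^5) · 1/(1-x^25). Case on j = number of 25-cent coins (j = 0..1); remainder r = 33 - 25j is made from {1,5} in ⌊r/5⌋+1 ways. r = 33, 8 → 7 + 2 = 9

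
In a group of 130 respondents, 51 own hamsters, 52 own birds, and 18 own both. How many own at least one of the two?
|A∪B| = |A| + |B| - |A∩B| = 51 + 52 - 18 = 85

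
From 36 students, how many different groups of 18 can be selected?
C(36,18) = 36!/(18!×18!) = 9075135300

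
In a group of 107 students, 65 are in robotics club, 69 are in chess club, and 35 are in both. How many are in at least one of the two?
|A∪B| = |A| + |B| - |A∩B| = 65 + 69 - 35 = 99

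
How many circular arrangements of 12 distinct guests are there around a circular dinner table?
Circular: fix one position, arrange the rest. (12-1)! = 39916800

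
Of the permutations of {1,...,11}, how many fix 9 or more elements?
Exactly j fixed points: C(11,j)·!(11-j); sum over j ≥ 9 (derangement numbers via !m = (m-1)·(!(m-1) + !(m-2)): !0..!2 = 1, 0, 1). Σ_{j=9}^{11} C(11,j)·!(11-j) = C(11,9)·!2 + C(11,10)·!1 + C(11,11)·!0 = 55·1 + 11·0 + 1·1 = 56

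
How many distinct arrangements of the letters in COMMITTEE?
9! / (1! × 1! × 2! × 1! × 2! × 2!) = 45360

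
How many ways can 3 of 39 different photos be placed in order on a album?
P(39,3) = 39!/(39-3)! = 54834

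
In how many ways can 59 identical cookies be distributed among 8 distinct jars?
C(59+8-1, 8-1) = C(66, 7) = 778789440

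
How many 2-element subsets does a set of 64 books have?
C(64,2) = 64!/(2!×62!) = 2016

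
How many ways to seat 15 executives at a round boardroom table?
Circular: fix one position, arrange the rest. (15-1)! = 87178291200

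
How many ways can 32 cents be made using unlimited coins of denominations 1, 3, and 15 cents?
Coefficient of x^32 in 1/(1-x^1) · 1/(1-x^3) · 1/(1-x^15). Case on j = number of 15-cent coins (j = 0..2); remainder r = 32 - 15j is made from {1,3} in ⌊r/3⌋+1 ways. r = 32, 17, 2 → 11 + 6 + 1 = 18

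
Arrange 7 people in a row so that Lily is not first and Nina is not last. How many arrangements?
By inclusion-exclusion: 7! - 2×(7-1)! + (7-2)! = 5040 - 1440 + 120 = 3720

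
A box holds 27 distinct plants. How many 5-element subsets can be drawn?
C(27,5) = 27!/(5!×22!) = 80730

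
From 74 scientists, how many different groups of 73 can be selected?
C(74,73) = 74!/(73!×1!) = 74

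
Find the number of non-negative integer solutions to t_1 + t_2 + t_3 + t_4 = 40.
C(40+4-1, 4-1) = C(43, 3) = 12341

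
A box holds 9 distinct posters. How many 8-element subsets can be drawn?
C(9,8) = 9!/(8!×1!) = 9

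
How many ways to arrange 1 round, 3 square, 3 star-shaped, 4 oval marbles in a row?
11! / (1! × 3! × 3! × 4!) = 46200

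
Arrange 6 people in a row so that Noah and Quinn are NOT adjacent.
Total - adjacent = 6! - (6-1)!×2 = 720 - 240 = 480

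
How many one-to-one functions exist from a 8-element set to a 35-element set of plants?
P(35,8) = 35!/(35-8)! = 948964262400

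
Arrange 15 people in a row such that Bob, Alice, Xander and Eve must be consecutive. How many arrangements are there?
Treat the 4 as one block: (15-4+1)! × 4! = 479001600 × 24 = 11496038400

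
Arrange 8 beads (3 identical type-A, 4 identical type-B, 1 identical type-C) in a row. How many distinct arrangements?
8! / (3! × 4! × 1!) = 280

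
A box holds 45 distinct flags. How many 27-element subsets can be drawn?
C(45,27) = 45!/(27!×18!) = 1715884494940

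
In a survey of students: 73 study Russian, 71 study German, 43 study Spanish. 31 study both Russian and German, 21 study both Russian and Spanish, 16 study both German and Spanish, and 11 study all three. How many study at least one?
|A∪B∪C| = 73+71+43-31-21-16+11 = 130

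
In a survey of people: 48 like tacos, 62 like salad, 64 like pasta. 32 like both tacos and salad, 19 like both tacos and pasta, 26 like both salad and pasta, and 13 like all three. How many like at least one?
|A∪B∪C| = 48+62+64-32-19-26+13 = 110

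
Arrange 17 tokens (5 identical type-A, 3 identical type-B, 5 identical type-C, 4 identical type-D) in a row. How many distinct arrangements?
17! / (5! × 3! × 5! × 4!) = 171531360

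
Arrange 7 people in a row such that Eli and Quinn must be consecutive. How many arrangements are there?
Treat the 2 as one block: (7-2+1)! × 2! = 720 × 2 = 1440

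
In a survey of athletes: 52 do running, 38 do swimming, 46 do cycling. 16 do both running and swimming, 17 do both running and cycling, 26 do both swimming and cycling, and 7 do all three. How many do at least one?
|A∪B∪C| = 52+38+46-16-17-26+7 = 84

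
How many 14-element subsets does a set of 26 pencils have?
C(26,14) = 26!/(14!×12!) = 9657700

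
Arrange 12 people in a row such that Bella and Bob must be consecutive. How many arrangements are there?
Treat the 2 as one block: (12-2+1)! × 2! = 39916800 × 2 = 79833600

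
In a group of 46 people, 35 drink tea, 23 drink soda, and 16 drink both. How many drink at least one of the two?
|A∪B| = |A| + |B| - |A∩B| = 35 + 23 - 16 = 42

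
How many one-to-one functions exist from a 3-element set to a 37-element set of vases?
P(37,3) = 37!/(37-3)! = 46620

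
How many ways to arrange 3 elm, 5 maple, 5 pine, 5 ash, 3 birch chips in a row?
21! / (3! × 5! × 5! × 5! × 3!) = 821292151680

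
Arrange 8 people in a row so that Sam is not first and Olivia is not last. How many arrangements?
By inclusion-exclusion: 8! - 2×(8-1)! + (8-2)! = 40320 - 10080 + 720 = 30960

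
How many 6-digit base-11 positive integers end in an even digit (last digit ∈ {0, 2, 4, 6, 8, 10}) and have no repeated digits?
Last∈{0,2,4,6,8,10}. Last=0: 30240. Last nonzero: 5×9×P(9,4) = 136080. Total = 166320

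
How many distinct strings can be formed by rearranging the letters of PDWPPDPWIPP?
11! / (2! × 2! × 6! × 1!) = 13860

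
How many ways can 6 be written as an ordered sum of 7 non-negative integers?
C(6+7-1, 7-1) = C(12, 6) = 924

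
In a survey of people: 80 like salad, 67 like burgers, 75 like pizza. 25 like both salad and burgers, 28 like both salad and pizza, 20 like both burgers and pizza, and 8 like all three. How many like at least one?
|A∪B∪C| = 80+67+75-25-28-20+8 = 157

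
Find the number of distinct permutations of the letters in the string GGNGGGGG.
8! / (1! × 7!) = 8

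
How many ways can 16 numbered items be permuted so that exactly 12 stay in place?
Choose the 12 fixed points C(16,12) = 1820, derange the rest: !4 = Σ_{j=0}^{4} (-1)^j·4!/j! = 24 - 24 + 12 - 4 + 1 = 9. Product = 1820 × 9 = 16380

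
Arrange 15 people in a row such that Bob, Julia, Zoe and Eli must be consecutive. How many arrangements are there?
Treat the 4 as one block: (15-4+1)! × 4! = 479001600 × 24 = 11496038400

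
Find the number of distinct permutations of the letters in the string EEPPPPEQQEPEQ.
13! / (5! × 3! × 5!) = 72072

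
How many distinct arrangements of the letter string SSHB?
4! / (1! × 2! × 1!) = 12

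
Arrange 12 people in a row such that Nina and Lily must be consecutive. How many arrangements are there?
Treat the 2 as one block: (12-2+1)! × 2! = 39916800 × 2 = 79833600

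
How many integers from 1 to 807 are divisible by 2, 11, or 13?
⌊807/2⌋+⌊807/11⌋+⌊807/13⌋ - ⌊807/22⌋-⌊807/26⌋-⌊807/143⌋ + ⌊807/286⌋ = 403+73+62 - 36-31-5 + 2 = 468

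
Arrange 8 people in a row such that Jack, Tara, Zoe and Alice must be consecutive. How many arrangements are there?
Treat the 4 as one block: (8-4+1)! × 4! = 120 × 24 = 2880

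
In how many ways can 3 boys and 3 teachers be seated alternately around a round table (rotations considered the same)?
Fix one of the boys: (3-1)! ways for the remaining boys, × 3! ways for the teachers = 2 × 6 = 12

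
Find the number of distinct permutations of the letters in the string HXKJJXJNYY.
10! / (2! × 1! × 1! × 3! × 2! × 1!) = 151200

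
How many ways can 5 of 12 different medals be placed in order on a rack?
P(12,5) = 12!/(12-5)! = 95040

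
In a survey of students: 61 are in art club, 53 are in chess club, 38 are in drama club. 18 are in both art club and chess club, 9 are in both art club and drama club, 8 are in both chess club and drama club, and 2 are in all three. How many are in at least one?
|A∪B∪C| = 61+53+38-18-9-8+2 = 119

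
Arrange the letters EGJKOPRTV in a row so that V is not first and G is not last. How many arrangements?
By inclusion-exclusion: 9! - 2×(9-1)! + (9-2)! = 362880 - 80640 + 5040 = 287280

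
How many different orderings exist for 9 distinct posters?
9! = 362880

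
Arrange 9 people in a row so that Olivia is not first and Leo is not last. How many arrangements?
By inclusion-exclusion: 9! - 2×(9-1)! + (9-2)! = 362880 - 80640 + 5040 = 287280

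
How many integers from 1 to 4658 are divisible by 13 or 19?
⌊4658/13⌋ + ⌊4658/19⌋ - ⌊4658/247⌋ = 358 + 245 - 18 = 585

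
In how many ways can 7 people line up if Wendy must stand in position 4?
Fix one position: (7-1)! = 720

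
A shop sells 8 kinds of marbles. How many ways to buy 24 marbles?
C(24+8-1, 8-1) = C(31, 7) = 2629575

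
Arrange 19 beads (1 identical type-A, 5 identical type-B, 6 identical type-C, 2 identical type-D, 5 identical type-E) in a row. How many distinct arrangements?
19! / (1! × 5! × 6! × 2! × 5!) = 5866372512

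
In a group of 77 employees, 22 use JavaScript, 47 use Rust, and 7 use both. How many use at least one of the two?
|A∪B| = |A| + |B| - |A∩B| = 22 + 47 - 7 = 62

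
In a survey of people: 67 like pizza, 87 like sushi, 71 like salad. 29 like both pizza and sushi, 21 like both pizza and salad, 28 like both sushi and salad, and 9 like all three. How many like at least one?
|A∪B∪C| = 67+87+71-29-21-28+9 = 156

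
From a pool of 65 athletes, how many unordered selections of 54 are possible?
C(65,54) = 65!/(54!×11!) = 895068996640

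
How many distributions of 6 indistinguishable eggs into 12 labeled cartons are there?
C(6+12-1, 12-1) = C(17, 11) = 12376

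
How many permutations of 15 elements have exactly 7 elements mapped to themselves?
Choose the 7 fixed points C(15,7) = 6435, derange the rest: !8 = Σ_{j=0}^{8} (-1)^j·8!/j! = 40320 - 40320 + 20160 - 6720 + 1680 - 336 + 56 - 8 + 1 = 14833. Product = 6435 × 14833 = 95450355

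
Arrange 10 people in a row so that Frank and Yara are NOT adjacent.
Total - adjacent = 10! - (10-1)!×2 = 3628800 - 725760 = 2903040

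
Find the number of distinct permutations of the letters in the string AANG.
4! / (1! × 1! × 2!) = 12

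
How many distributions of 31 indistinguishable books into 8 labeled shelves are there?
C(31+8-1, 8-1) = C(38, 7) = 12620256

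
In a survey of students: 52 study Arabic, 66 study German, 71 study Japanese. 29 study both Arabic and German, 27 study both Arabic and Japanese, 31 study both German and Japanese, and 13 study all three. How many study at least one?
|A∪B∪C| = 52+66+71-29-27-31+13 = 115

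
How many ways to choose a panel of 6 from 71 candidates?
C(71,6) = 71!/(6!×65!) = 143218999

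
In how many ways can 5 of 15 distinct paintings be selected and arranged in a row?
P(15,5) = 15!/(15-5)! = 360360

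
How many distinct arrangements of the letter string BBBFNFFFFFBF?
12! / (7! × 4! × 1!) = 3960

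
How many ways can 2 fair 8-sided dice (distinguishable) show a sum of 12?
Coefficient of x^12 in (x + x² + ... + x^8)^2. By inclusion-exclusion on dice exceeding 8: Σ_j (-1)^j C(2,j)·C(12-1-8j, 1) = C(2,0)·C(11,1) - C(2,1)·C(3,1) = 1·11 - 2·3 = 5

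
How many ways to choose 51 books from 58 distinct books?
C(58,51) = 58!/(51!×7!) = 300674088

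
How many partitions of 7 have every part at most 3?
Let r_j(i) = number of partitions of i into parts ≤ j, for i = 0..7. r_1(i) = 1 for all i; r_j(i) = r_{j-1}(i) + r_j(i-j). Rows j = 2..3: ≤2: 1 1 2 2 3 3 4 4; ≤3: 1 1 2 3 4 5 7 8. r_3(7) = 8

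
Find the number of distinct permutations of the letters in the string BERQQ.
5! / (1! × 1! × 2! × 1!) = 60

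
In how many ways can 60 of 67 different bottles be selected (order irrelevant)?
C(67,60) = 67!/(60!×7!) = 869648208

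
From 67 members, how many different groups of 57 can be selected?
C(67,57) = 67!/(57!×10!) = 247994680648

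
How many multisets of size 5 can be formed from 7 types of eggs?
C(5+7-1, 7-1) = C(11, 6) = 462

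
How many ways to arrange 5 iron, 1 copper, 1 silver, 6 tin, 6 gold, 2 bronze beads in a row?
21! / (5! × 1! × 1! × 6! × 6! × 2!) = 410646075840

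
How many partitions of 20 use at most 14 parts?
By conjugation, equals partitions of 20 into parts ≤ 14. Let r_j(i) = number of partitions of i into parts ≤ j, for i = 0..20. r_1(i) = 1 for all i; r_j(i) = r_{j-1}(i) + r_j(i-j). Rows j = 2..14: ≤2: 1 1 2 2 3 3 4 4 5 5 6 6 7 7 8 8 9 9 10 10 11; ≤3: 1 1 2 3 4 5 7 8 10 12 14 16 19 21 24 27 30 33 37 40 44; ≤4: 1 1 2 3 5 6 9 11 15 18 23 27 34 39 47 54 64 72 84 94 108; ≤5: 1 1 2 3 5 7 10 13 18 23 30 37 47 57 70 84 101 119 141 164 192; ≤6: 1 1 2 3 5 7 11 14 20 26 35 44 58 71 90 110 136 163 199 235 282; ≤7: 1 1 2 3 5 7 11 15 21 28 38 49 65 82 105 131 164 201 248 300 364; ≤8: 1 1 2 3 5 7 11 15 22 29 40 52 70 89 116 146 186 230 288 352 434; ≤9: 1 1 2 3 5 7 11 15 22 30 41 54 73 94 123 157 201 252 318 393 488; ≤10: 1 1 2 3 5 7 11 15 22 30 42 55 75 97 128 164 212 267 340 423 530; ≤11: 1 1 2 3 5 7 11 15 22 30 42 56 76 99 131 169 219 278 355 445 560; ≤12: 1 1 2 3 5 7 11 15 22 30 42 56 77 100 133 172 224 285 366 460 582; ≤13: 1 1 2 3 5 7 11 15 22 30 42 56 77 101 134 174 227 290 373 471 597; ≤14: 1 1 2 3 5 7 11 15 22 30 42 56 77 101 135 175 229 293 378 478 608. r_14(20) = 608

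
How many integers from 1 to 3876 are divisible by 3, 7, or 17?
⌊3876/3⌋+⌊3876/7⌋+⌊3876/17⌋ - ⌊3876/21⌋-⌊3876/51⌋-⌊3876/119⌋ + ⌊3876/357⌋ = 1292+553+228 - 184-76-32 + 10 = 1791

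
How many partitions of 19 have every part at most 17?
Let r_j(i) = number of partitions of i into parts ≤ j, for i = 0..19. r_1(i) = 1 for all i; r_j(i) = r_{j-1}(i) + r_j(i-j). Rows j = 2..17: ≤2: 1 1 2 2 3 3 4 4 5 5 6 6 7 7 8 8 9 9 10 10; ≤3: 1 1 2 3 4 5 7 8 10 12 14 16 19 21 24 27 30 33 37 40; ≤4: 1 1 2 3 5 6 9 11 15 18 23 27 34 39 47 54 64 72 84 94; ≤5: 1 1 2 3 5 7 10 13 18 23 30 37 47 57 70 84 101 119 141 164; ≤6: 1 1 2 3 5 7 11 14 20 26 35 44 58 71 90 110 136 163 199 235; ≤7: 1 1 2 3 5 7 11 15 21 28 38 49 65 82 105 131 164 201 248 300; ≤8: 1 1 2 3 5 7 11 15 22 29 40 52 70 89 116 146 186 230 288 352; ≤9: 1 1 2 3 5 7 11 15 22 30 41 54 73 94 123 157 201 252 318 393; ≤10: 1 1 2 3 5 7 11 15 22 30 42 55 75 97 128 164 212 267 340 423; ≤11: 1 1 2 3 5 7 11 15 22 30 42 56 76 99 131 169 219 278 355 445; ≤12: 1 1 2 3 5 7 11 15 22 30 42 56 77 100 133 172 224 285 366 460; ≤13: 1 1 2 3 5 7 11 15 22 30 42 56 77 101 134 174 227 290 373 471; ≤14: 1 1 2 3 5 7 11 15 22 30 42 56 77 101 135 175 229 293 378 478; ≤15: 1 1 2 3 5 7 11 15 22 30 42 56 77 101 135 176 230 295 381 483; ≤16: 1 1 2 3 5 7 11 15 22 30 42 56 77 101 135 176 231 296 383 486; ≤17: 1 1 2 3 5 7 11 15 22 30 42 56 77 101 135 176 231 297 384 488. r_17(19) = 488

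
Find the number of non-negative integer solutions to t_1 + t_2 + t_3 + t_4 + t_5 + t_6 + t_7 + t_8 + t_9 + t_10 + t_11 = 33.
C(33+11-1, 11-1) = C(43, 10) = 1917334783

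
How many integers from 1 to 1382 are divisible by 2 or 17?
⌊1382/2⌋ + ⌊1382/17⌋ - ⌊1382/34⌋ = 691 + 81 - 40 = 732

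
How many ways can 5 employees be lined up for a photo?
5! = 120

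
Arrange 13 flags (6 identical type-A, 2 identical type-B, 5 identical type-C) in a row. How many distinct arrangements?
13! / (6! × 2! × 5!) = 36036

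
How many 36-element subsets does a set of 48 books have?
C(48,36) = 48!/(36!×12!) = 69668534468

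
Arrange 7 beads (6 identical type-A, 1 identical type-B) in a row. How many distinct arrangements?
7! / (6! × 1!) = 7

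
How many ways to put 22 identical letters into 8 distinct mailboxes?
C(22+8-1, 8-1) = C(29, 7) = 1560780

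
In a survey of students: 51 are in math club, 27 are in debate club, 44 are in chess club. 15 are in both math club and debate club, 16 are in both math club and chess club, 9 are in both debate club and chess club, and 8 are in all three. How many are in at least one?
|A∪B∪C| = 51+27+44-15-16-9+8 = 90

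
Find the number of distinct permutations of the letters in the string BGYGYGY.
7! / (1! × 3! × 3!) = 140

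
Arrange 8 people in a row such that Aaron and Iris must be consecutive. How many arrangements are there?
Treat the 2 as one block: (8-2+1)! × 2! = 5040 × 2 = 10080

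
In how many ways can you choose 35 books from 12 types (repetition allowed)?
C(35+12-1, 12-1) = C(46, 11) = 13340783196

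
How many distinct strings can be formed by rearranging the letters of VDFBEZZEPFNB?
12! / (1! × 2! × 2! × 1! × 2! × 1! × 2! × 1!) = 29937600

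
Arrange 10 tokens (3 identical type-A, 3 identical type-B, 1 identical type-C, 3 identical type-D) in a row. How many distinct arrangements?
10! / (3! × 3! × 1! × 3!) = 16800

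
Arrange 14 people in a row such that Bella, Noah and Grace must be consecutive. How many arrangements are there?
Treat the 3 as one block: (14-3+1)! × 3! = 479001600 × 6 = 2874009600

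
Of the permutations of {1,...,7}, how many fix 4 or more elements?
Exactly j fixed points: C(7,j)·!(7-j); sum over j ≥ 4 (derangement numbers via !m = (m-1)·(!(m-1) + !(m-2)): !0..!3 = 1, 0, 1, 2). Σ_{j=4}^{7} C(7,j)·!(7-j) = C(7,4)·!3 + C(7,5)·!2 + C(7,6)·!1 + C(7,7)·!0 = 35·2 + 21·1 + 7·0 + 1·1 = 92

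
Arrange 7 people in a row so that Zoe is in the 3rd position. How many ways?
Fix one position: (7-1)! = 720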